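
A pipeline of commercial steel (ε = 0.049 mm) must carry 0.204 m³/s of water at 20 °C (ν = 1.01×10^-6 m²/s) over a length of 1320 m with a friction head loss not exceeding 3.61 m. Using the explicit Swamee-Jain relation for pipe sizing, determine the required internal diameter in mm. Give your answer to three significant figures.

Swamee-Jain (Type III): D = 0.66·[ε^1.25·(LQ²/(gh_f))^4.75 + ν·Q^9.4·(L/(gh_f))^5.2]^0.04
LQ²/(gh_f) = 1.551; L/(gh_f) = 37.27
Term 1 = ε^1.25·(…)^4.75 = 3.30×10^-5; Term 2 = ν·Q^9.4·(…)^5.2 = 4.85×10^-5
D = 0.66·(3.30×10^-5 + 4.85×10^-5)^0.04 = 0.4529 m = 453 mm
Check: V = 1.27 m/s, Re = 5.68×10^5, f = 0.01436, h_f = 3.42 m ≈ 3.61 m ✓

D ≈ 453 mm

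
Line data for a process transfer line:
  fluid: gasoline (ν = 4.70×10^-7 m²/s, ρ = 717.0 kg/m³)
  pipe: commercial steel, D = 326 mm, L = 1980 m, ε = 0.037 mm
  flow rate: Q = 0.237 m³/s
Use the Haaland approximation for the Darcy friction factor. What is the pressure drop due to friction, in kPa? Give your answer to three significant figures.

Δp ≈ 228 kPa

V = 4Q/(πD²) = 4·0.237/(π·0.326²) = 2.839 m/s
Re = VD/ν = 2.839·0.326/4.70×10^-7 = 1.97×10^6 → turbulent
ε/D = 0.037/326 = 1.13×10^-4
Haaland: f = 0.01298
h_f = f(L/D)V²/(2g) = 0.01298·(1980/0.326)·2.839²/(2·9.81) = 32.39 m
Δp = ρg·h_f = 717.0·9.81·32.39 = 227.8 kPa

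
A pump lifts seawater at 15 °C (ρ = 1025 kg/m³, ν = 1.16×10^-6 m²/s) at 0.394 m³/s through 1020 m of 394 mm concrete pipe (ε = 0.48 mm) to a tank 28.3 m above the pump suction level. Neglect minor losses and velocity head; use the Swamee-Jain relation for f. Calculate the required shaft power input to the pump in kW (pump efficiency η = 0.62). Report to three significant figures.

P_shaft ≈ 365 kW

V = 4Q/(πD²) = 3.232 m/s; Re = 1.10×10^6; ε/D = 0.00122; f = 0.02094
h_f = f(L/D)V²/2g = 28.85 m
Total head H = z + h_f = 28.3 + 28.85 = 57.15 m
P_hyd = ρgQH = 1025·9.81·0.394·57.15 = 226.4 kW
P_shaft = P_hyd/η = 226.4/0.62 = 365.2 kW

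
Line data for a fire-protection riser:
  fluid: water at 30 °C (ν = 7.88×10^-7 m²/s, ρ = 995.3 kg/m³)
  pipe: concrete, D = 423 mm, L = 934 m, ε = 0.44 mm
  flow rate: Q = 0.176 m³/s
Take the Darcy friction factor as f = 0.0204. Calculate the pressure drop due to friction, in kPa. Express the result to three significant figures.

Δp ≈ 35.2 kPa

V = 4Q/(πD²) = 4·0.176/(π·0.423²) = 1.252 m/s
h_f = f(L/D)V²/(2g) = 0.02040·(934/0.423)·1.252²/(2·9.81) = 3.601 m
Δp = ρg·h_f = 995.3·9.81·3.601 = 35.16 kPa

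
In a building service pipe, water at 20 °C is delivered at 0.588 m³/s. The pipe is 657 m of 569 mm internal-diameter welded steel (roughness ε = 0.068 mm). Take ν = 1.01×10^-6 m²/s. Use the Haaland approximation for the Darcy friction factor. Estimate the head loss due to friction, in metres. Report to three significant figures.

h_f ≈ 4.21 m

V = 4Q/(πD²) = 4·0.588/(π·0.569²) = 2.312 m/s
Re = VD/ν = 2.312·0.569/1.01×10^-6 = 1.30×10^6 → turbulent
ε/D = 0.068/569 = 1.20×10^-4
Haaland: f = 0.01337
h_f = f(L/D)V²/(2g) = 0.01337·(657/0.569)·2.312²/(2·9.81) = 4.206 m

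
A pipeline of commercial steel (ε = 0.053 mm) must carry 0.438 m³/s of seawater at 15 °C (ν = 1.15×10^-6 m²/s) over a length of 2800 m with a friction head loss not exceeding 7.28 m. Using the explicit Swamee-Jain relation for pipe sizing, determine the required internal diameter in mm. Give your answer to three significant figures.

D ≈ 613 mm

Swamee-Jain (Type III): D = 0.66·[ε^1.25·(LQ²/(gh_f))^4.75 + ν·Q^9.4·(L/(gh_f))^5.2]^0.04
LQ²/(gh_f) = 7.522; L/(gh_f) = 39.21
Term 1 = ε^1.25·(…)^4.75 = 0.0657; Term 2 = ν·Q^9.4·(…)^5.2 = 0.0946
D = 0.66·(0.0657 + 0.0946)^0.04 = 0.6134 m = 613 mm
Check: V = 1.48 m/s, Re = 7.91×10^5, f = 0.01360, h_f = 6.95 m ≈ 7.28 m ✓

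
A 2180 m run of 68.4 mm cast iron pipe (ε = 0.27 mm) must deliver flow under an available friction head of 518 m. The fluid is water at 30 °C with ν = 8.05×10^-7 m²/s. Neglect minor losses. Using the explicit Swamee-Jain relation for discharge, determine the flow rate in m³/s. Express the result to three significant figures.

Q ≈ 0.0122 m³/s

Swamee-Jain (Type II): Q = -0.965·√(gD⁵h_f/L)·ln[ε/(3.7D) + √(3.17ν²L/(gD³h_f))]
√(gD⁵h_f/L) = √(9.81·0.0684⁵·518/2180) = 0.001868
ε/(3.7D) = 0.00107; √(3.17ν²L/(gD³h_f)) = 5.25×10^-5
Q = -0.965·0.001868·ln(0.001119) = 0.01225 m³/s
Check: V = 3.33 m/s, Re = 2.83×10^5, f = 0.02885, h_f = 521 m ≈ 518 m ✓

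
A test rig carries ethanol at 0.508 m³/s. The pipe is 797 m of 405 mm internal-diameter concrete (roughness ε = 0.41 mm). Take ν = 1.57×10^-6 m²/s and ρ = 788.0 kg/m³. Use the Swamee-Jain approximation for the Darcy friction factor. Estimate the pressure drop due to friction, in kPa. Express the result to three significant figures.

Δp ≈ 242 kPa

V = 4Q/(πD²) = 4·0.508/(π·0.405²) = 3.943 m/s
Re = VD/ν = 3.943·0.405/1.57×10^-6 = 1.02×10^6 → turbulent
ε/D = 0.41/405 = 0.00101
Swamee-Jain: f = 0.02008
h_f = f(L/D)V²/(2g) = 0.02008·(797/0.405)·3.943²/(2·9.81) = 31.32 m
Δp = ρg·h_f = 788.0·9.81·31.32 = 242.1 kPa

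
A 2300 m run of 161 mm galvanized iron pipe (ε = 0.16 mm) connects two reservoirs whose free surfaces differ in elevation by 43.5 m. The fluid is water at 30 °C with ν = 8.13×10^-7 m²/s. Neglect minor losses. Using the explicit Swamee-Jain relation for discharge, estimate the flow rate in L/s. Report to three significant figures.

Swamee-Jain (Type II): Q = -0.965·√(gD⁵h_f/L)·ln[ε/(3.7D) + √(3.17ν²L/(gD³h_f))]
√(gD⁵h_f/L) = √(9.81·0.161⁵·43.5/2300) = 0.004480
ε/(3.7D) = 2.69×10^-4; √(3.17ν²L/(gD³h_f)) = 5.20×10^-5
Q = -0.965·0.004480·ln(3.206×10^-4) = 0.03478 m³/s
Check: V = 1.71 m/s, Re = 3.38×10^5, f = 0.02061, h_f = 43.8 m ≈ 43.5 m ✓

Q ≈ 34.8 L/s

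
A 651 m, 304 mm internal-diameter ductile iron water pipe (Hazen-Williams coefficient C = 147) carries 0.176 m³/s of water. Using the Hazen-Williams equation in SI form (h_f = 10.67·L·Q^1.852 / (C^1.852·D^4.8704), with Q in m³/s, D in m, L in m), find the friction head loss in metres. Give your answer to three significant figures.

h_f ≈ 8.90 m

h_f = 10.67·651·0.176^1.852 / (147^1.852·0.304^4.8704) = 8.896 m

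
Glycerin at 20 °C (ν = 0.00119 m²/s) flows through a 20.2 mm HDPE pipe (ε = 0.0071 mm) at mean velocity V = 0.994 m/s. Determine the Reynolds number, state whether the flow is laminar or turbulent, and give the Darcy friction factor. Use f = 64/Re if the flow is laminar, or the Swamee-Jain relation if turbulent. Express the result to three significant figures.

Re = VD/ν = 0.9940·0.0202/0.00119 = 16.9
Re < 2300 → laminar → f = 64/Re = 3.793

Re ≈ 16.9; laminar; f = 64/Re ≈ 3.79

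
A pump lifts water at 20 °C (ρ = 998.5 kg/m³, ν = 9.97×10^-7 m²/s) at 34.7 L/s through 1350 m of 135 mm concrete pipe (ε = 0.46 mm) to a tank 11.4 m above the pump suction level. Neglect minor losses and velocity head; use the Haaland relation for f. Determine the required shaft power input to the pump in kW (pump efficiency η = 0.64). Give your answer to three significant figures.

V = 4Q/(πD²) = 2.424 m/s; Re = 3.28×10^5; ε/D = 0.00341; f = 0.02752
h_f = f(L/D)V²/2g = 82.44 m
Total head H = z + h_f = 11.4 + 82.44 = 93.84 m
P_hyd = ρgQH = 998.5·9.81·0.0347·93.84 = 31.89 kW
P_shaft = P_hyd/η = 31.89/0.64 = 49.83 kW

P_shaft ≈ 49.8 kW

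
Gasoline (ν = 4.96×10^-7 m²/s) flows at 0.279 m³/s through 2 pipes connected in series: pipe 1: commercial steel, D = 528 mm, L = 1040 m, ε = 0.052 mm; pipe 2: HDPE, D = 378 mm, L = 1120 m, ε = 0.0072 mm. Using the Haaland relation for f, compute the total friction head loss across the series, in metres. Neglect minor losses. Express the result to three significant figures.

H ≈ 12.4 m

Pipe 1: V = 1.274 m/s, Re = 1.36×10^6, ε/D = 9.85×10^-5, f = 0.01301, h_1 = f(L/D)V²/2g = 2.120 m
Pipe 2: V = 2.486 m/s, Re = 1.89×10^6, ε/D = 1.90×10^-5, f = 0.01098, h_2 = f(L/D)V²/2g = 10.25 m
Series → Q common, losses add: H = Σh = 12.37 m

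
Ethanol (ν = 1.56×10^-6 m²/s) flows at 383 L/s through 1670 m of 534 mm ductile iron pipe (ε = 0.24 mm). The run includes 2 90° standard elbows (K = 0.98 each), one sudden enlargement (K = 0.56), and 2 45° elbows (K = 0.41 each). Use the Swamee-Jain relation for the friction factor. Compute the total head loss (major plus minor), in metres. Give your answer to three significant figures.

V = 4Q/(πD²) = 1.710 m/s; V²/2g = 0.1491 m
Re = 5.85×10^5, ε/D = 4.49×10^-4 → f = 0.01731 (Swamee-Jain)
Major: h_f = f(L/D)·V²/2g = 0.01731·3127·0.1491 = 8.070 m
Minor: ΣK = 3.34; h_m = ΣK·V²/2g = 0.4979 m
Total H_L = 8.070 + 0.4979 = 8.568 m

H_L ≈ 8.57 m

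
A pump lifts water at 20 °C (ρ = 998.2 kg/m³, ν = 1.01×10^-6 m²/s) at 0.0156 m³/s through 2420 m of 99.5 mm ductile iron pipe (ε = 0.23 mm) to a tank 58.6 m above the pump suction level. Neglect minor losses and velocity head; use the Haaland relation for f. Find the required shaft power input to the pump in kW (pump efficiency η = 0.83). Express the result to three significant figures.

P_shaft ≈ 33.9 kW

V = 4Q/(πD²) = 2.006 m/s; Re = 1.98×10^5; ε/D = 0.00231; f = 0.02512
h_f = f(L/D)V²/2g = 125.3 m
Total head H = z + h_f = 58.6 + 125.3 = 183.9 m
P_hyd = ρgQH = 998.2·9.81·0.0156·183.9 = 28.10 kW
P_shaft = P_hyd/η = 28.10/0.83 = 33.85 kW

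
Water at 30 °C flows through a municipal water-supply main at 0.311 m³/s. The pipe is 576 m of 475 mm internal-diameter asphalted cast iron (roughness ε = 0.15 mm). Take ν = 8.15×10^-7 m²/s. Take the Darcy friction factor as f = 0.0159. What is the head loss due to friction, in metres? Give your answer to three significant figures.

V = 4Q/(πD²) = 4·0.311/(π·0.475²) = 1.755 m/s
h_f = f(L/D)V²/(2g) = 0.01590·(576/0.475)·1.755²/(2·9.81) = 3.027 m

h_f ≈ 3.03 m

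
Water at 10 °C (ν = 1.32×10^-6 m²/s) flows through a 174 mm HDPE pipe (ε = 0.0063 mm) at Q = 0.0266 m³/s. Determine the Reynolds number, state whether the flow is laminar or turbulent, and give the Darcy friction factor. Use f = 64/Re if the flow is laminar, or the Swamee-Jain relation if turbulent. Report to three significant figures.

Re ≈ 1.47×10^5; turbulent; f ≈ 0.0168

V = 4Q/(πD²) = 1.119 m/s
Re = VD/ν = 1.119·0.174/1.32×10^-6 = 1.47×10^5
Re > 4000 → turbulent; ε/D = 3.62×10^-5
Swamee-Jain: f = 0.01677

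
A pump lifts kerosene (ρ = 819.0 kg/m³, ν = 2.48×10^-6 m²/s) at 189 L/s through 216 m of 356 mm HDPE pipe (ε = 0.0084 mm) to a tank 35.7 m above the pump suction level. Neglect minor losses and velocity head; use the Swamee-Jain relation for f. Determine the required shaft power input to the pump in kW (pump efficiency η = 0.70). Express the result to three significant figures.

V = 4Q/(πD²) = 1.899 m/s; Re = 2.73×10^5; ε/D = 2.36×10^-5; f = 0.01489
h_f = f(L/D)V²/2g = 1.661 m
Total head H = z + h_f = 35.7 + 1.661 = 37.36 m
P_hyd = ρgQH = 819.0·9.81·0.189·37.36 = 56.73 kW
P_shaft = P_hyd/η = 56.73/0.70 = 81.05 kW

P_shaft ≈ 81.0 kW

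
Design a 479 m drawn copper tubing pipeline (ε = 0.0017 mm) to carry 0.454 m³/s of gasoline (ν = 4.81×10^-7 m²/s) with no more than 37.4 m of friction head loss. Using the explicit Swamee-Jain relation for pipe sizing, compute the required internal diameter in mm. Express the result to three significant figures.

Swamee-Jain (Type III): D = 0.66·[ε^1.25·(LQ²/(gh_f))^4.75 + ν·Q^9.4·(L/(gh_f))^5.2]^0.04
LQ²/(gh_f) = 0.2691; L/(gh_f) = 1.306
Term 1 = ε^1.25·(…)^4.75 = 1.20×10^-10; Term 2 = ν·Q^9.4·(…)^5.2 = 1.15×10^-9
D = 0.66·(1.20×10^-10 + 1.15×10^-9)^0.04 = 0.2909 m = 291 mm
Check: V = 6.83 m/s, Re = 4.13×10^6, f = 0.009614, h_f = 37.7 m ≈ 37.4 m ✓

D ≈ 291 mm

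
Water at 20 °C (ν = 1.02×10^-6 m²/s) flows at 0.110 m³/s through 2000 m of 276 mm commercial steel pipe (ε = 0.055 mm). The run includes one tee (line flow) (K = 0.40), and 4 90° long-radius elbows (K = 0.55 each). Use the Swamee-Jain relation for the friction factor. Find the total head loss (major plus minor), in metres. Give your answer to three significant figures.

H_L ≈ 19.8 m

V = 4Q/(πD²) = 1.839 m/s; V²/2g = 0.1723 m
Re = 4.98×10^5, ε/D = 1.99×10^-4 → f = 0.01551 (Swamee-Jain)
Major: h_f = f(L/D)·V²/2g = 0.01551·7246·0.1723 = 19.37 m
Minor: ΣK = 2.60; h_m = ΣK·V²/2g = 0.4480 m
Total H_L = 19.37 + 0.4480 = 19.81 m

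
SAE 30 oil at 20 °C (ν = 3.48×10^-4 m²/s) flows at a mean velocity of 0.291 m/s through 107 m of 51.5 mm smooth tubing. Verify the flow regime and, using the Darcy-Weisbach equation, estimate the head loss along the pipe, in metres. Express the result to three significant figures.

Re = VD/ν = 0.291·0.05150/3.48×10^-4 = 43.1 → laminar (Re < 2300)
f = 64/Re = 1.486
h_f = f(L/D)V²/(2g) = 1.486·(107/0.05150)·0.291²/(2·9.81) = 13.33 m

h_f ≈ 13.3 m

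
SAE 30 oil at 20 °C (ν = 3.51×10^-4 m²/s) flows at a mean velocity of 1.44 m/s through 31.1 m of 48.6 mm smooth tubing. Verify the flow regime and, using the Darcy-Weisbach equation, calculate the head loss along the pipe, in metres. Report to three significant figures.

h_f ≈ 21.7 m

Re = VD/ν = 1.44·0.04860/3.51×10^-4 = 199 → laminar (Re < 2300)
f = 64/Re = 0.3210
h_f = f(L/D)V²/(2g) = 0.3210·(31.1/0.04860)·1.44²/(2·9.81) = 21.71 m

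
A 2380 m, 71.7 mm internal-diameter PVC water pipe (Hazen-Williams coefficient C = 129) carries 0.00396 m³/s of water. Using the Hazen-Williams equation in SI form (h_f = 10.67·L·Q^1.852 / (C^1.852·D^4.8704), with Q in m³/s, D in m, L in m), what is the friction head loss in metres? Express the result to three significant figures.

h_f = 10.67·2380·0.00396^1.852 / (129^1.852·0.0717^4.8704) = 41.78 m

h_f ≈ 41.8 m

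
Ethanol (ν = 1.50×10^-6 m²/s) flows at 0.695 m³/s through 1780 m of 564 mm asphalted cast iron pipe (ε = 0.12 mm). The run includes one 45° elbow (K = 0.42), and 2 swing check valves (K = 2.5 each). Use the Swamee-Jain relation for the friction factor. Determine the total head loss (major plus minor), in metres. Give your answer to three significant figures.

H_L ≈ 20.7 m

V = 4Q/(πD²) = 2.782 m/s; V²/2g = 0.3944 m
Re = 1.05×10^6, ε/D = 2.13×10^-4 → f = 0.01487 (Swamee-Jain)
Major: h_f = f(L/D)·V²/2g = 0.01487·3156·0.3944 = 18.51 m
Minor: ΣK = 5.42; h_m = ΣK·V²/2g = 2.138 m
Total H_L = 18.51 + 2.138 = 20.65 m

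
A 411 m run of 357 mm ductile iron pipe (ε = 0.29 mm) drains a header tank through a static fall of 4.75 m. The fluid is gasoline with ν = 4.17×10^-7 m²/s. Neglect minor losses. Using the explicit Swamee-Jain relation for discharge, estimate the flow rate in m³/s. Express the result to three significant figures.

Q ≈ 0.207 m³/s

Swamee-Jain (Type II): Q = -0.965·√(gD⁵h_f/L)·ln[ε/(3.7D) + √(3.17ν²L/(gD³h_f))]
√(gD⁵h_f/L) = √(9.81·0.357⁵·4.75/411) = 0.02564
ε/(3.7D) = 2.20×10^-4; √(3.17ν²L/(gD³h_f)) = 1.03×10^-5
Q = -0.965·0.02564·ln(2.299×10^-4) = 0.2073 m³/s
Check: V = 2.07 m/s, Re = 1.77×10^6, f = 0.01895, h_f = 4.77 m ≈ 4.75 m ✓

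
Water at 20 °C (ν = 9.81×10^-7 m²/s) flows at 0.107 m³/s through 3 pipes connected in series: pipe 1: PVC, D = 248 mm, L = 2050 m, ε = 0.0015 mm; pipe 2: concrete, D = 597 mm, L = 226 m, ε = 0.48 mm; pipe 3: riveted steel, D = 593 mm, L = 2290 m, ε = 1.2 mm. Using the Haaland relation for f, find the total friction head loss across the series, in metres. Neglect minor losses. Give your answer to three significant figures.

Pipe 1: V = 2.215 m/s, Re = 5.60×10^5, ε/D = 6.05×10^-6, f = 0.01287, h_1 = f(L/D)V²/2g = 26.61 m
Pipe 2: V = 0.3822 m/s, Re = 2.33×10^5, ε/D = 8.04×10^-4, f = 0.01991, h_2 = f(L/D)V²/2g = 0.05613 m
Pipe 3: V = 0.3874 m/s, Re = 2.34×10^5, ε/D = 0.00202, f = 0.02421, h_3 = f(L/D)V²/2g = 0.7152 m
Series → Q common, losses add: H = Σh = 27.39 m

H ≈ 27.4 m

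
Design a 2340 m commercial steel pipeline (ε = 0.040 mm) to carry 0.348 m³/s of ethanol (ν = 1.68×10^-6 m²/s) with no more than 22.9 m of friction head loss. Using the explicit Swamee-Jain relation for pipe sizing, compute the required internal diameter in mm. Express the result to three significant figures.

Swamee-Jain (Type III): D = 0.66·[ε^1.25·(LQ²/(gh_f))^4.75 + ν·Q^9.4·(L/(gh_f))^5.2]^0.04
LQ²/(gh_f) = 1.261; L/(gh_f) = 10.42
Term 1 = ε^1.25·(…)^4.75 = 9.59×10^-6; Term 2 = ν·Q^9.4·(…)^5.2 = 1.62×10^-5
D = 0.66·(9.59×10^-6 + 1.62×10^-5)^0.04 = 0.4325 m = 432 mm
Check: V = 2.37 m/s, Re = 6.10×10^5, f = 0.01406, h_f = 21.8 m ≈ 22.9 m ✓

D ≈ 432 mm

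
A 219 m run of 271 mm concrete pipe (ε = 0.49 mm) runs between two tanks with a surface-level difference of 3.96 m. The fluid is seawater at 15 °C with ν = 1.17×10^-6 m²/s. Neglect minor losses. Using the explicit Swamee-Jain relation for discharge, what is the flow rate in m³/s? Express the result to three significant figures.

Swamee-Jain (Type II): Q = -0.965·√(gD⁵h_f/L)·ln[ε/(3.7D) + √(3.17ν²L/(gD³h_f))]
√(gD⁵h_f/L) = √(9.81·0.271⁵·3.96/219) = 0.01610
ε/(3.7D) = 4.89×10^-4; √(3.17ν²L/(gD³h_f)) = 3.51×10^-5
Q = -0.965·0.01610·ln(5.237×10^-4) = 0.1174 m³/s
Check: V = 2.04 m/s, Re = 4.71×10^5, f = 0.02334, h_f = 3.98 m ≈ 3.96 m ✓

Q ≈ 0.117 m³/s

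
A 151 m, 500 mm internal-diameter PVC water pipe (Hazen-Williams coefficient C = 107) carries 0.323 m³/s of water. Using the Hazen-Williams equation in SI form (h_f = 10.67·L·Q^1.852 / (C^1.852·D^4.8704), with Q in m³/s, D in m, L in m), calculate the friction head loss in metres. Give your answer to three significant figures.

h_f = 10.67·151·0.323^1.852 / (107^1.852·0.500^4.8704) = 1.014 m

h_f ≈ 1.01 m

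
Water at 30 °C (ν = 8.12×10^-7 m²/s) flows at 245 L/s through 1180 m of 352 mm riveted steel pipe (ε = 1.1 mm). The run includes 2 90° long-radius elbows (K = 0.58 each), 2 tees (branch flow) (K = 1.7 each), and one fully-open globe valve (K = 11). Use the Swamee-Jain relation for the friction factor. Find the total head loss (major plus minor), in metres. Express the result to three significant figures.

V = 4Q/(πD²) = 2.518 m/s; V²/2g = 0.3231 m
Re = 1.09×10^6, ε/D = 0.00313 → f = 0.02665 (Swamee-Jain)
Major: h_f = f(L/D)·V²/2g = 0.02665·3352·0.3231 = 28.87 m
Minor: ΣK = 15.6; h_m = ΣK·V²/2g = 5.027 m
Total H_L = 28.87 + 5.027 = 33.89 m

H_L ≈ 33.9 m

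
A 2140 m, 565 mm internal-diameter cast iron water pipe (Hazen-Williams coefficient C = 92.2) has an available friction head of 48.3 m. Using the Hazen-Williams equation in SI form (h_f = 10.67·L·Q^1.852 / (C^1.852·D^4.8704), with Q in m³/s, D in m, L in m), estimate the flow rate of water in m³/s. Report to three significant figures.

Q ≈ 0.739 m³/s

Rearranging: Q = [h_f·C^1.852·D^4.8704 / (10.67·L)]^(1/1.852)
Q = [48.3·92.2^1.852·0.565^4.8704 / (10.67·2140)]^0.540 = 0.7387 m³/s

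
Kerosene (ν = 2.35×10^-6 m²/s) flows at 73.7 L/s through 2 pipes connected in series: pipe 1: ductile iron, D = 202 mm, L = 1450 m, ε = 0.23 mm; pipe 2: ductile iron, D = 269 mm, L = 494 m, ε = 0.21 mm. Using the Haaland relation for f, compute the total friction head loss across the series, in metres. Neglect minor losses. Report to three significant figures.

H ≈ 44.7 m

Pipe 1: V = 2.300 m/s, Re = 1.98×10^5, ε/D = 0.00114, f = 0.02146, h_1 = f(L/D)V²/2g = 41.53 m
Pipe 2: V = 1.297 m/s, Re = 1.48×10^5, ε/D = 7.81×10^-4, f = 0.02043, h_2 = f(L/D)V²/2g = 3.215 m
Series → Q common, losses add: H = Σh = 44.74 m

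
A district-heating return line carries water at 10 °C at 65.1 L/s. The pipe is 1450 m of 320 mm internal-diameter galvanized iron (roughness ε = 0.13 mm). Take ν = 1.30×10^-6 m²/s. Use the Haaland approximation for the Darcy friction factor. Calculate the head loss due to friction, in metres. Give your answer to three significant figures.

V = 4Q/(πD²) = 4·0.0651/(π·0.320²) = 0.8095 m/s
Re = VD/ν = 0.8095·0.320/1.30×10^-6 = 1.99×10^5 → turbulent
ε/D = 0.13/320 = 4.06×10^-4
Haaland: f = 0.01813
h_f = f(L/D)V²/(2g) = 0.01813·(1450/0.320)·0.8095²/(2·9.81) = 2.744 m

h_f ≈ 2.74 m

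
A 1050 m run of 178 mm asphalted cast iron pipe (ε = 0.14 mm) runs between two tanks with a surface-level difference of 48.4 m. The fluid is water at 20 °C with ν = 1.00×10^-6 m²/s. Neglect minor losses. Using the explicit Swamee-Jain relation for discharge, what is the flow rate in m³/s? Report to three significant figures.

Q ≈ 0.0720 m³/s

Swamee-Jain (Type II): Q = -0.965·√(gD⁵h_f/L)·ln[ε/(3.7D) + √(3.17ν²L/(gD³h_f))]
√(gD⁵h_f/L) = √(9.81·0.178⁵·48.4/1050) = 0.008989
ε/(3.7D) = 2.13×10^-4; √(3.17ν²L/(gD³h_f)) = 3.53×10^-5
Q = -0.965·0.008989·ln(2.478×10^-4) = 0.07202 m³/s
Check: V = 2.89 m/s, Re = 5.15×10^5, f = 0.01934, h_f = 48.7 m ≈ 48.4 m ✓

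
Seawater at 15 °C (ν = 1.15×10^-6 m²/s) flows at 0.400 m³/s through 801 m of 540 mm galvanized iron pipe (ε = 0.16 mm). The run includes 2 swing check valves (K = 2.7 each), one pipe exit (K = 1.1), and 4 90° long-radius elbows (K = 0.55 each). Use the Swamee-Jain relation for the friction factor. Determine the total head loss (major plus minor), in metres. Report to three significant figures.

V = 4Q/(πD²) = 1.747 m/s; V²/2g = 0.1555 m
Re = 8.20×10^5, ε/D = 2.96×10^-4 → f = 0.01587 (Swamee-Jain)
Major: h_f = f(L/D)·V²/2g = 0.01587·1483·0.1555 = 3.660 m
Minor: ΣK = 8.70; h_m = ΣK·V²/2g = 1.353 m
Total H_L = 3.660 + 1.353 = 5.013 m

H_L ≈ 5.01 m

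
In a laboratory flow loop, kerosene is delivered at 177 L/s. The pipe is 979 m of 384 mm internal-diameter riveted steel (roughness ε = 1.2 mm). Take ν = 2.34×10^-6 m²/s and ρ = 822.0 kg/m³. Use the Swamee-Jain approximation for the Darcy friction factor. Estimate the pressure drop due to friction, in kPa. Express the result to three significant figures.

V = 4Q/(πD²) = 4·0.177/(π·0.384²) = 1.528 m/s
Re = VD/ν = 1.528·0.384/2.34×10^-6 = 2.51×10^5 → turbulent
ε/D = 1.2/384 = 0.00312
Swamee-Jain: f = 0.02715
h_f = f(L/D)V²/(2g) = 0.02715·(979/0.384)·1.528²/(2·9.81) = 8.241 m
Δp = ρg·h_f = 822.0·9.81·8.241 = 66.46 kPa

Δp ≈ 66.5 kPa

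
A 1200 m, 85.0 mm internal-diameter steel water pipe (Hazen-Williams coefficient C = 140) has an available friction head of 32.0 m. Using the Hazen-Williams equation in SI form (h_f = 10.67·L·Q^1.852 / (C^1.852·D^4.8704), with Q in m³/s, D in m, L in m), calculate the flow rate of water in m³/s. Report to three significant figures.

Rearranging: Q = [h_f·C^1.852·D^4.8704 / (10.67·L)]^(1/1.852)
Q = [32.0·140^1.852·0.0850^4.8704 / (10.67·1200)]^0.540 = 0.008426 m³/s

Q ≈ 0.00843 m³/s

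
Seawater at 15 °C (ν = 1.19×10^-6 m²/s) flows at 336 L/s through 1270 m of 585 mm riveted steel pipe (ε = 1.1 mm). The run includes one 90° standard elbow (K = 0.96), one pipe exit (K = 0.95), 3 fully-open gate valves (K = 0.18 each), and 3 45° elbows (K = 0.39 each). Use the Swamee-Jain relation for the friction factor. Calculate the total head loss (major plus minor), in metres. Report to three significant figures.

H_L ≈ 4.34 m

V = 4Q/(πD²) = 1.250 m/s; V²/2g = 0.07965 m
Re = 6.15×10^5, ε/D = 0.00188 → f = 0.02346 (Swamee-Jain)
Major: h_f = f(L/D)·V²/2g = 0.02346·2171·0.07965 = 4.056 m
Minor: ΣK = 3.62; h_m = ΣK·V²/2g = 0.2883 m
Total H_L = 4.056 + 0.2883 = 4.344 m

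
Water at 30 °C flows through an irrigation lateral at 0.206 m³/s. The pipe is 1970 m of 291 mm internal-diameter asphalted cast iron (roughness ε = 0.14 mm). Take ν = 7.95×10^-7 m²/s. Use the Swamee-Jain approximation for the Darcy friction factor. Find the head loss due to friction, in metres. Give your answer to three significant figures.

h_f ≈ 56.6 m

V = 4Q/(πD²) = 4·0.206/(π·0.291²) = 3.097 m/s
Re = VD/ν = 3.097·0.291/7.95×10^-7 = 1.13×10^6 → turbulent
ε/D = 0.14/291 = 4.81×10^-4
Swamee-Jain: f = 0.01711
h_f = f(L/D)V²/(2g) = 0.01711·(1970/0.291)·3.097²/(2·9.81) = 56.63 m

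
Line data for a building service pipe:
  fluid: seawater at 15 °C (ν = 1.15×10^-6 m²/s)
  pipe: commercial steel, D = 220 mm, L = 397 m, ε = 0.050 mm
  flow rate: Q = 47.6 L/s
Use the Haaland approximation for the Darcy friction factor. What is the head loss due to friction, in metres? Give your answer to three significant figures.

h_f ≈ 2.41 m

V = 4Q/(πD²) = 4·0.0476/(π·0.220²) = 1.252 m/s
Re = VD/ν = 1.252·0.220/1.15×10^-6 = 2.40×10^5 → turbulent
ε/D = 0.050/220 = 2.27×10^-4
Haaland: f = 0.01668
h_f = f(L/D)V²/(2g) = 0.01668·(397/0.220)·1.252²/(2·9.81) = 2.406 m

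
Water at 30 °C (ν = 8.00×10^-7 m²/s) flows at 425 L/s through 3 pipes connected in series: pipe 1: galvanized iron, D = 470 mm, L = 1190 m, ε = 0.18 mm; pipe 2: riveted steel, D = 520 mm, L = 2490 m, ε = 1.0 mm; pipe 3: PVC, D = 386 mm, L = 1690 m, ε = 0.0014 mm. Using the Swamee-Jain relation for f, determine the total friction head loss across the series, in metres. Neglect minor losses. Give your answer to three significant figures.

Pipe 1: V = 2.450 m/s, Re = 1.44×10^6, ε/D = 3.83×10^-4, f = 0.01626, h_1 = f(L/D)V²/2g = 12.59 m
Pipe 2: V = 2.001 m/s, Re = 1.30×10^6, ε/D = 0.00192, f = 0.02339, h_2 = f(L/D)V²/2g = 22.86 m
Pipe 3: V = 3.632 m/s, Re = 1.75×10^6, ε/D = 3.63×10^-6, f = 0.01071, h_3 = f(L/D)V²/2g = 31.54 m
Series → Q common, losses add: H = Σh = 66.99 m

H ≈ 67.0 m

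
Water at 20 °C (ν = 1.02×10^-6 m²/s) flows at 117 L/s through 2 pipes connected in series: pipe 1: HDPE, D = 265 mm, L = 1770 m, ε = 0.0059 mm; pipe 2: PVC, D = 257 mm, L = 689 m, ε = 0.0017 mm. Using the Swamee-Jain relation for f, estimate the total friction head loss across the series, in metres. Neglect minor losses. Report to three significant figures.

Pipe 1: V = 2.121 m/s, Re = 5.51×10^5, ε/D = 2.23×10^-5, f = 0.01324, h_1 = f(L/D)V²/2g = 20.28 m
Pipe 2: V = 2.255 m/s, Re = 5.68×10^5, ε/D = 6.61×10^-6, f = 0.01291, h_2 = f(L/D)V²/2g = 8.975 m
Series → Q common, losses add: H = Σh = 29.25 m

H ≈ 29.3 m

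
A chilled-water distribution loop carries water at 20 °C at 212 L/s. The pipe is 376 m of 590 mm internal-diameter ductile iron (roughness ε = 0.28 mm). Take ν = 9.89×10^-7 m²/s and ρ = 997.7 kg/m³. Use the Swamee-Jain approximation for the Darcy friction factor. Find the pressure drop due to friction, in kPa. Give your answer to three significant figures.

Δp ≈ 3.38 kPa

V = 4Q/(πD²) = 4·0.212/(π·0.590²) = 0.7754 m/s
Re = VD/ν = 0.7754·0.590/9.89×10^-7 = 4.63×10^5 → turbulent
ε/D = 0.28/590 = 4.75×10^-4
Swamee-Jain: f = 0.01769
h_f = f(L/D)V²/(2g) = 0.01769·(376/0.590)·0.7754²/(2·9.81) = 0.3455 m
Δp = ρg·h_f = 997.7·9.81·0.3455 = 3.381 kPa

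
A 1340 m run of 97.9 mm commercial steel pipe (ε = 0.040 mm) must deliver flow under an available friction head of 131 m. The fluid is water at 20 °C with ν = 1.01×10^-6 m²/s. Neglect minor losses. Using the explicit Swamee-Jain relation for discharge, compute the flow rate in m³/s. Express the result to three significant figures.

Q ≈ 0.0246 m³/s

Swamee-Jain (Type II): Q = -0.965·√(gD⁵h_f/L)·ln[ε/(3.7D) + √(3.17ν²L/(gD³h_f))]
√(gD⁵h_f/L) = √(9.81·0.0979⁵·131/1340) = 0.002937
ε/(3.7D) = 1.10×10^-4; √(3.17ν²L/(gD³h_f)) = 5.99×10^-5
Q = -0.965·0.002937·ln(1.704×10^-4) = 0.02459 m³/s
Check: V = 3.27 m/s, Re = 3.17×10^5, f = 0.01771, h_f = 132 m ≈ 131 m ✓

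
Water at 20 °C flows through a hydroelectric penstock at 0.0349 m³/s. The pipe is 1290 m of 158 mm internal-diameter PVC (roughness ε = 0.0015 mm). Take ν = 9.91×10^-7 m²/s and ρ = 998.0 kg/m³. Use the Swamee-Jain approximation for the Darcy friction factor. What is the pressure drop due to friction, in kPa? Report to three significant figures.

Δp ≈ 189 kPa

V = 4Q/(πD²) = 4·0.0349/(π·0.158²) = 1.780 m/s
Re = VD/ν = 1.780·0.158/9.91×10^-7 = 2.84×10^5 → turbulent
ε/D = 0.0015/158 = 9.49×10^-6
Swamee-Jain: f = 0.01463
h_f = f(L/D)V²/(2g) = 0.01463·(1290/0.158)·1.780²/(2·9.81) = 19.29 m
Δp = ρg·h_f = 998.0·9.81·19.29 = 188.9 kPa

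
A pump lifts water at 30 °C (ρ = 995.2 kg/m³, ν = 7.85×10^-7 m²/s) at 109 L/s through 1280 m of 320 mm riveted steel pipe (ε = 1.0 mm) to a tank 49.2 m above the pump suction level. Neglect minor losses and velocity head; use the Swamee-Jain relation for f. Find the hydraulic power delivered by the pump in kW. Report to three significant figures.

P_hyd ≈ 63.0 kW

V = 4Q/(πD²) = 1.355 m/s; Re = 5.52×10^5; ε/D = 0.00313; f = 0.02681
h_f = f(L/D)V²/2g = 10.04 m
Total head H = z + h_f = 49.2 + 10.04 = 59.24 m
P_hyd = ρgQH = 995.2·9.81·0.109·59.24 = 63.04 kW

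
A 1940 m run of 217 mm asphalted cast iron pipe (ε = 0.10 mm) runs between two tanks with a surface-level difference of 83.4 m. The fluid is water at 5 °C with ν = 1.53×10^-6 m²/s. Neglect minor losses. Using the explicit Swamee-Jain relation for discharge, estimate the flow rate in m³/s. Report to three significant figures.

Swamee-Jain (Type II): Q = -0.965·√(gD⁵h_f/L)·ln[ε/(3.7D) + √(3.17ν²L/(gD³h_f))]
√(gD⁵h_f/L) = √(9.81·0.217⁵·83.4/1940) = 0.01425
ε/(3.7D) = 1.25×10^-4; √(3.17ν²L/(gD³h_f)) = 4.15×10^-5
Q = -0.965·0.01425·ln(1.660×10^-4) = 0.1196 m³/s
Check: V = 3.23 m/s, Re = 4.59×10^5, f = 0.01761, h_f = 84.0 m ≈ 83.4 m ✓

Q ≈ 0.120 m³/s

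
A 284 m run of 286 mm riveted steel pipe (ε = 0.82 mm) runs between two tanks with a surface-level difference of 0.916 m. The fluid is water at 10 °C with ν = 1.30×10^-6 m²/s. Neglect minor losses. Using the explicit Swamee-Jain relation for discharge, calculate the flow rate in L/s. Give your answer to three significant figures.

Swamee-Jain (Type II): Q = -0.965·√(gD⁵h_f/L)·ln[ε/(3.7D) + √(3.17ν²L/(gD³h_f))]
√(gD⁵h_f/L) = √(9.81·0.286⁵·0.916/284) = 0.007781
ε/(3.7D) = 7.75×10^-4; √(3.17ν²L/(gD³h_f)) = 8.51×10^-5
Q = -0.965·0.007781·ln(8.600×10^-4) = 0.05300 m³/s
Check: V = 0.825 m/s, Re = 1.82×10^5, f = 0.02679, h_f = 0.923 m ≈ 0.916 m ✓

Q ≈ 53.0 L/s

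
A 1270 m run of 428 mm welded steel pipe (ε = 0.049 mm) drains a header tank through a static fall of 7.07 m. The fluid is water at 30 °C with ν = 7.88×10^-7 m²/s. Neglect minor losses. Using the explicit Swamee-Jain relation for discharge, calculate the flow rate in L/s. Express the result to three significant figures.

Q ≈ 266 L/s

Swamee-Jain (Type II): Q = -0.965·√(gD⁵h_f/L)·ln[ε/(3.7D) + √(3.17ν²L/(gD³h_f))]
√(gD⁵h_f/L) = √(9.81·0.428⁵·7.07/1270) = 0.02801
ε/(3.7D) = 3.09×10^-5; √(3.17ν²L/(gD³h_f)) = 2.14×10^-5
Q = -0.965·0.02801·ln(5.238×10^-5) = 0.2664 m³/s
Check: V = 1.85 m/s, Re = 1.01×10^6, f = 0.01371, h_f = 7.11 m ≈ 7.07 m ✓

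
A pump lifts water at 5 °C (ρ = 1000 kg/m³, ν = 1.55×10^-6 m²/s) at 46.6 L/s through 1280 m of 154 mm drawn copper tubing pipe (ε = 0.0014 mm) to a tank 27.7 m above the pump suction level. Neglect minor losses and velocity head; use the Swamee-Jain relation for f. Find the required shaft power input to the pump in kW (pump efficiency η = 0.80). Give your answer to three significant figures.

V = 4Q/(πD²) = 2.502 m/s; Re = 2.49×10^5; ε/D = 9.09×10^-6; f = 0.01499
h_f = f(L/D)V²/2g = 39.75 m
Total head H = z + h_f = 27.7 + 39.75 = 67.45 m
P_hyd = ρgQH = 1000·9.81·0.0466·67.45 = 30.83 kW
P_shaft = P_hyd/η = 30.83/0.80 = 38.54 kW

P_shaft ≈ 38.5 kW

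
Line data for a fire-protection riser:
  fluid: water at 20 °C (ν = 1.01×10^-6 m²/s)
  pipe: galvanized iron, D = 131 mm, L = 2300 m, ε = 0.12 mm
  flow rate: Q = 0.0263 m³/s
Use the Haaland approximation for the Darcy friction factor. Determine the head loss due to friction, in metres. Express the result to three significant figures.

h_f ≈ 69.2 m

V = 4Q/(πD²) = 4·0.0263/(π·0.131²) = 1.951 m/s
Re = VD/ν = 1.951·0.131/1.01×10^-6 = 2.53×10^5 → turbulent
ε/D = 0.12/131 = 9.16×10^-4
Haaland: f = 0.02032
h_f = f(L/D)V²/(2g) = 0.02032·(2300/0.131)·1.951²/(2·9.81) = 69.22 m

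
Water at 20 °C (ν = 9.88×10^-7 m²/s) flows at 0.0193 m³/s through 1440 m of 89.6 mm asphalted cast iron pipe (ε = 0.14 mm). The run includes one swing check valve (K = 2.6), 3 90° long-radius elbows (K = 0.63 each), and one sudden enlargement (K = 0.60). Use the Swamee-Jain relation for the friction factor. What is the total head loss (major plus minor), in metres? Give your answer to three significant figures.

H_L ≈ 178 m

V = 4Q/(πD²) = 3.061 m/s; V²/2g = 0.4775 m
Re = 2.78×10^5, ε/D = 0.00156 → f = 0.02288 (Swamee-Jain)
Major: h_f = f(L/D)·V²/2g = 0.02288·16071·0.4775 = 175.6 m
Minor: ΣK = 5.09; h_m = ΣK·V²/2g = 2.431 m
Total H_L = 175.6 + 2.431 = 178.0 m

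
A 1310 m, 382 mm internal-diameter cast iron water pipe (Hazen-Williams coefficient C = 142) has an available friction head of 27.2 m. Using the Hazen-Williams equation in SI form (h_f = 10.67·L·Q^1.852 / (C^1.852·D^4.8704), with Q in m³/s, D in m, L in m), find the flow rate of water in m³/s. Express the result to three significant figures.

Rearranging: Q = [h_f·C^1.852·D^4.8704 / (10.67·L)]^(1/1.852)
Q = [27.2·142^1.852·0.382^4.8704 / (10.67·1310)]^0.540 = 0.3885 m³/s

Q ≈ 0.389 m³/s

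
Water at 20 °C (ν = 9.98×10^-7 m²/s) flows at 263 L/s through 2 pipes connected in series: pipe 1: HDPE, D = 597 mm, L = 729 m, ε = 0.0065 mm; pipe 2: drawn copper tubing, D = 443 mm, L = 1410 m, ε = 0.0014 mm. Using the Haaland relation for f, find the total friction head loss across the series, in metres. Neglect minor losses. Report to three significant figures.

Pipe 1: V = 0.9395 m/s, Re = 5.62×10^5, ε/D = 1.09×10^-5, f = 0.01293, h_1 = f(L/D)V²/2g = 0.7103 m
Pipe 2: V = 1.706 m/s, Re = 7.57×10^5, ε/D = 3.16×10^-6, f = 0.01219, h_2 = f(L/D)V²/2g = 5.758 m
Series → Q common, losses add: H = Σh = 6.468 m

H ≈ 6.47 m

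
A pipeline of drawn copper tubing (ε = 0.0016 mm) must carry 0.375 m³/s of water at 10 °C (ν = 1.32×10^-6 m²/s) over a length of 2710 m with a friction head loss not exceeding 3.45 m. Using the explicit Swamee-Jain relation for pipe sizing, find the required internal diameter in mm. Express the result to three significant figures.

Swamee-Jain (Type III): D = 0.66·[ε^1.25·(LQ²/(gh_f))^4.75 + ν·Q^9.4·(L/(gh_f))^5.2]^0.04
LQ²/(gh_f) = 11.26; L/(gh_f) = 80.07
Term 1 = ε^1.25·(…)^4.75 = 0.00562; Term 2 = ν·Q^9.4·(…)^5.2 = 1.03
D = 0.66·(0.00562 + 1.03)^0.04 = 0.6610 m = 661 mm
Check: V = 1.09 m/s, Re = 5.47×10^5, f = 0.01292, h_f = 3.22 m ≈ 3.45 m ✓

D ≈ 661 mm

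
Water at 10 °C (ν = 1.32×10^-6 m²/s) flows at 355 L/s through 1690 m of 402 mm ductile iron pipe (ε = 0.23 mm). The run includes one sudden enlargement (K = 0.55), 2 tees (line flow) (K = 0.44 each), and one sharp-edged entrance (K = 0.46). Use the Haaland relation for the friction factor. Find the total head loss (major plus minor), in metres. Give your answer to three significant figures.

V = 4Q/(πD²) = 2.797 m/s; V²/2g = 0.3987 m
Re = 8.52×10^5, ε/D = 5.72×10^-4 → f = 0.01772 (Haaland)
Major: h_f = f(L/D)·V²/2g = 0.01772·4204·0.3987 = 29.70 m
Minor: ΣK = 1.89; h_m = ΣK·V²/2g = 0.7536 m
Total H_L = 29.70 + 0.7536 = 30.45 m

H_L ≈ 30.4 m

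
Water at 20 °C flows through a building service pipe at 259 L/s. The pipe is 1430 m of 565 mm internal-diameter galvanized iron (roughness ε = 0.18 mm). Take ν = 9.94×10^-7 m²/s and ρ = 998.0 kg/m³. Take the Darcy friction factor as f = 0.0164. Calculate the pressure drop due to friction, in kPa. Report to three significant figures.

Δp ≈ 22.1 kPa

V = 4Q/(πD²) = 4·0.259/(π·0.565²) = 1.033 m/s
h_f = f(L/D)V²/(2g) = 0.01640·(1430/0.565)·1.033²/(2·9.81) = 2.258 m
Δp = ρg·h_f = 998.0·9.81·2.258 = 22.10 kPa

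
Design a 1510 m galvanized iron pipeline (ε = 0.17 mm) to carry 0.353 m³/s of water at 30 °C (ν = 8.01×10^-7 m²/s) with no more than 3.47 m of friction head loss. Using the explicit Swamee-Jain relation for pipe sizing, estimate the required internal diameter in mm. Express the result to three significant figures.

Swamee-Jain (Type III): D = 0.66·[ε^1.25·(LQ²/(gh_f))^4.75 + ν·Q^9.4·(L/(gh_f))^5.2]^0.04
LQ²/(gh_f) = 5.527; L/(gh_f) = 44.36
Term 1 = ε^1.25·(…)^4.75 = 0.0653; Term 2 = ν·Q^9.4·(…)^5.2 = 0.0165
D = 0.66·(0.0653 + 0.0165)^0.04 = 0.5971 m = 597 mm
Check: V = 1.26 m/s, Re = 9.40×10^5, f = 0.01566, h_f = 3.21 m ≈ 3.47 m ✓

D ≈ 597 mm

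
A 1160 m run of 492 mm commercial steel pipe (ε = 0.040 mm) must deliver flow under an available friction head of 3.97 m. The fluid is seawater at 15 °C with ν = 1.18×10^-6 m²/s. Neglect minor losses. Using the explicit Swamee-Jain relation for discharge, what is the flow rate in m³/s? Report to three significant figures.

Q ≈ 0.294 m³/s

Swamee-Jain (Type II): Q = -0.965·√(gD⁵h_f/L)·ln[ε/(3.7D) + √(3.17ν²L/(gD³h_f))]
√(gD⁵h_f/L) = √(9.81·0.492⁵·3.97/1160) = 0.03111
ε/(3.7D) = 2.20×10^-5; √(3.17ν²L/(gD³h_f)) = 3.32×10^-5
Q = -0.965·0.03111·ln(5.520×10^-5) = 0.2944 m³/s
Check: V = 1.55 m/s, Re = 6.46×10^5, f = 0.01382, h_f = 3.98 m ≈ 3.97 m ✓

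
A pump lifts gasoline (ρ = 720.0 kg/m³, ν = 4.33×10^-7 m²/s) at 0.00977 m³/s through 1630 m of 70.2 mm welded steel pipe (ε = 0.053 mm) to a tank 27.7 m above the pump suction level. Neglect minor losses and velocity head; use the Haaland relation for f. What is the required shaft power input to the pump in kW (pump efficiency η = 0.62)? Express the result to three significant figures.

V = 4Q/(πD²) = 2.524 m/s; Re = 4.09×10^5; ε/D = 7.55×10^-4; f = 0.01916
h_f = f(L/D)V²/2g = 144.5 m
Total head H = z + h_f = 27.7 + 144.5 = 172.2 m
P_hyd = ρgQH = 720.0·9.81·0.00977·172.2 = 11.88 kW
P_shaft = P_hyd/η = 11.88/0.62 = 19.17 kW

P_shaft ≈ 19.2 kW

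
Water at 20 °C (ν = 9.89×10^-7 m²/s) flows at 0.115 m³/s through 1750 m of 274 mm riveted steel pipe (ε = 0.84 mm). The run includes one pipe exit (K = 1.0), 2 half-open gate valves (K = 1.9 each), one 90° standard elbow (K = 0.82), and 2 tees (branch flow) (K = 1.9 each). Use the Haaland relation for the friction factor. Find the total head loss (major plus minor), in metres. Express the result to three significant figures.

V = 4Q/(πD²) = 1.950 m/s; V²/2g = 0.1939 m
Re = 5.40×10^5, ε/D = 0.00307 → f = 0.02660 (Haaland)
Major: h_f = f(L/D)·V²/2g = 0.02660·6387·0.1939 = 32.94 m
Minor: ΣK = 9.42; h_m = ΣK·V²/2g = 1.826 m
Total H_L = 32.94 + 1.826 = 34.76 m

H_L ≈ 34.8 m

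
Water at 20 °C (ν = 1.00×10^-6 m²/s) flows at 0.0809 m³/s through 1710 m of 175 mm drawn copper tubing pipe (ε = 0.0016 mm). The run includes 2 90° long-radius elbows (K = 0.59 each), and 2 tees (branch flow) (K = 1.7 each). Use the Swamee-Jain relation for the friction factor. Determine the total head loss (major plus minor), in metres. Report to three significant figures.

H_L ≈ 75.2 m

V = 4Q/(πD²) = 3.363 m/s; V²/2g = 0.5766 m
Re = 5.89×10^5, ε/D = 9.14×10^-6 → f = 0.01288 (Swamee-Jain)
Major: h_f = f(L/D)·V²/2g = 0.01288·9771·0.5766 = 72.57 m
Minor: ΣK = 4.58; h_m = ΣK·V²/2g = 2.641 m
Total H_L = 72.57 + 2.641 = 75.21 m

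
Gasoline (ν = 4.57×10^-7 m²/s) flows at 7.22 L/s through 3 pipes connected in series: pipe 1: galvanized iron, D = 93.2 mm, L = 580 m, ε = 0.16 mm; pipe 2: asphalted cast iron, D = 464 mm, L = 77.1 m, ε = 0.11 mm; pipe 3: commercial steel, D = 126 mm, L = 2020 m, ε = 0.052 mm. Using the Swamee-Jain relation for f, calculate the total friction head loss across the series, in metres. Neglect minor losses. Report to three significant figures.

H ≈ 13.6 m

Pipe 1: V = 1.058 m/s, Re = 2.16×10^5, ε/D = 0.00172, f = 0.02358, h_1 = f(L/D)V²/2g = 8.378 m
Pipe 2: V = 0.04270 m/s, Re = 4.34×10^4, ε/D = 2.37×10^-4, f = 0.02231, h_2 = f(L/D)V²/2g = 3.445×10^-4 m
Pipe 3: V = 0.5790 m/s, Re = 1.60×10^5, ε/D = 4.13×10^-4, f = 0.01890, h_3 = f(L/D)V²/2g = 5.178 m
Series → Q common, losses add: H = Σh = 13.56 m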